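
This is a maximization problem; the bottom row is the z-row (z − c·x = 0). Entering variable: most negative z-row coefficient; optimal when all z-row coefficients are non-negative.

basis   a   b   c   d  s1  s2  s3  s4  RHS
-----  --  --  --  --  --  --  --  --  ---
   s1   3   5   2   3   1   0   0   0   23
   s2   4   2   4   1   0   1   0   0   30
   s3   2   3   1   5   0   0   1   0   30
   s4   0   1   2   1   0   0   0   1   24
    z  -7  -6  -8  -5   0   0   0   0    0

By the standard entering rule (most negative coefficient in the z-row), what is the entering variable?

Negative z-row entries: a: -7, b: -6, c: -8, d: -5.
The most negative is -8 in column c, so c enters.

c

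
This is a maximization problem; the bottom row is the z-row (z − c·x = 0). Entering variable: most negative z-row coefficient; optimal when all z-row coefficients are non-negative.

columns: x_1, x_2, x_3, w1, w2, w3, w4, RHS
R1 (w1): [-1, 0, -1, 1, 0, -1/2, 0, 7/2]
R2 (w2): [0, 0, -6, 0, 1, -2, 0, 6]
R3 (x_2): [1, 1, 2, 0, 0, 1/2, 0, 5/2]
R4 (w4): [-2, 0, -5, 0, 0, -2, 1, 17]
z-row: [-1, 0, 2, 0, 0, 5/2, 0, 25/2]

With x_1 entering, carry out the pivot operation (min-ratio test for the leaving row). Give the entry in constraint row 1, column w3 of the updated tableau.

0

Ratio test on column x_1 — row 1: entry -1 ≤ 0; row 2: entry 0 ≤ 0; row 3: (5/2)/1 = 5/2; row 4: entry -2 ≤ 0. Minimum is 5/2 at row 3 (x_2 leaves); pivot element 1.
Divide row 3 by 1; eliminate column x_1 from the other rows.
Row 1 update in column w3: -1/2 − (-1)·(1/2) = 0.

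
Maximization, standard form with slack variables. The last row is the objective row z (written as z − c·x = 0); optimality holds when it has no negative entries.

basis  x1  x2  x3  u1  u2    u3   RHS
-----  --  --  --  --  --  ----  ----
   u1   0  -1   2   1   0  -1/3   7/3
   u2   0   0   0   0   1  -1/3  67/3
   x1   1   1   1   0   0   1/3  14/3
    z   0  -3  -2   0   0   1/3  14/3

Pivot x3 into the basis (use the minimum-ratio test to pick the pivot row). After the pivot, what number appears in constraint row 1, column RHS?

Ratio test on column x3 — row 1: (7/3)/2 = 7/6; row 2: entry 0 ≤ 0; row 3: (14/3)/1 = 14/3. Minimum is 7/6 at row 1 (u1 leaves); pivot element 2.
Divide row 1 by 2; eliminate column x3 from the other rows.
In the new row 1, the RHS entry is the old entry divided by the pivot: (7/3)/2 = 7/6.

7/6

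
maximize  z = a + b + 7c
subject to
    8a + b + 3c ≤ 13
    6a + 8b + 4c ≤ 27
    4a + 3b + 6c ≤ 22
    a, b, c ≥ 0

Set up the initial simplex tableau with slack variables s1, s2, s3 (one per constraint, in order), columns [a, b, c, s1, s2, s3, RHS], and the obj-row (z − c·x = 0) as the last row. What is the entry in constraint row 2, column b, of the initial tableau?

8

Constraint 2 has coefficient 8 on b.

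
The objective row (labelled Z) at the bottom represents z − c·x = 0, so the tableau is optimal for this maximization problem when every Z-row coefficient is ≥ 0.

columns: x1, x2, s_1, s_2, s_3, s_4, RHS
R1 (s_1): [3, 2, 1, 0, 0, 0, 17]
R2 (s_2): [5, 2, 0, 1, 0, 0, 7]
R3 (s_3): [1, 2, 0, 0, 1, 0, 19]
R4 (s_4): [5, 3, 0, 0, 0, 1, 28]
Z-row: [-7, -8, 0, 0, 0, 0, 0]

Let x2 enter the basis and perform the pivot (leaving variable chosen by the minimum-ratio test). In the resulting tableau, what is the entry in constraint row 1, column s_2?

Ratio test on column x2 — row 1: 17/2 = 17/2; row 2: 7/2 = 7/2; row 3: 19/2 = 19/2; row 4: 28/3 = 28/3. Minimum is 7/2 at row 2 (s_2 leaves); pivot element 2.
Divide row 2 by 2; eliminate column x2 from the other rows.
Row 1 update in column s_2: 0 − 2·(1/2) = -1.

-1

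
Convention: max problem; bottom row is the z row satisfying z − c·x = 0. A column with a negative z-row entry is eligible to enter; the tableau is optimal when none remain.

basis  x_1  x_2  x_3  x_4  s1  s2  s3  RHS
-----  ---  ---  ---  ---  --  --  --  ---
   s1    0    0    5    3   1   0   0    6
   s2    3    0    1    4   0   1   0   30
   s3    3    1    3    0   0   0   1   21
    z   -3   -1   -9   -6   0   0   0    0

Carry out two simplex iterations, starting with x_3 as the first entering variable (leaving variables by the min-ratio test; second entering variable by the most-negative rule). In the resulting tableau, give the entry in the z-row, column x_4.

-12/5

Ratio test on column x_3 — row 1: 6/5 = 6/5; row 2: 30/1 = 30; row 3: 21/3 = 7. Minimum is 6/5 at row 1 (s1 leaves); pivot element 5.
Divide row 1 by 5; eliminate column x_3 from the other rows.
Second iteration: most negative z-row entry is -3 in column x_1, so x_1 enters.
Ratio test on column x_1 — row 1: entry 0 ≤ 0; row 2: (144/5)/3 = 48/5; row 3: (87/5)/3 = 29/5. Minimum is 29/5 at row 3 (s3 leaves); pivot element 3.
Divide row 3 by 3; eliminate column x_1 from the other rows.
After both pivots, the entry at the z-row, column x_4 is -12/5.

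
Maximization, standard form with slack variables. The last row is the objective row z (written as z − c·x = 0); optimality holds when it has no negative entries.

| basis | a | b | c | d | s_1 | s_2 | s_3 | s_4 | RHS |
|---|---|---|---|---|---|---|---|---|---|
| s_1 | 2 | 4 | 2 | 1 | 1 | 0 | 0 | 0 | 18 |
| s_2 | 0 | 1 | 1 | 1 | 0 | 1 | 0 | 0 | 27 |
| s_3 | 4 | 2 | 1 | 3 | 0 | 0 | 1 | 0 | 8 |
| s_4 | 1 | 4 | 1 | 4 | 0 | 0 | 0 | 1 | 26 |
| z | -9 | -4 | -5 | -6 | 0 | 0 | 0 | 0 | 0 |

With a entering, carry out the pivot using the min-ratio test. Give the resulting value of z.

Ratio test on column a — row 1: 18/2 = 9; row 2: entry 0 ≤ 0; row 3: 8/4 = 2; row 4: 26/1 = 26. Minimum is 2 at row 3 (s_3 leaves); pivot element 4.
Pivot on row 3; the z-row RHS becomes 0 − (-9)·2 = 18.

18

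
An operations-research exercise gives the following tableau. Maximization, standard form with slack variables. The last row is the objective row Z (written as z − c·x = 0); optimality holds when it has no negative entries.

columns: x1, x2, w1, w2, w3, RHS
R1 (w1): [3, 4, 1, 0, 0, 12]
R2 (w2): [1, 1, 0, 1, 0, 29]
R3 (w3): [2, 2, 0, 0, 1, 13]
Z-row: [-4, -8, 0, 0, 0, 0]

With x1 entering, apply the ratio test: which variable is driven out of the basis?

w1

Column x1 entries and ratios — w1: 12/3 = 4; w2: 29/1 = 29; w3: 13/2 = 13/2.
Smallest ratio is 4 in the row of w1, so w1 leaves.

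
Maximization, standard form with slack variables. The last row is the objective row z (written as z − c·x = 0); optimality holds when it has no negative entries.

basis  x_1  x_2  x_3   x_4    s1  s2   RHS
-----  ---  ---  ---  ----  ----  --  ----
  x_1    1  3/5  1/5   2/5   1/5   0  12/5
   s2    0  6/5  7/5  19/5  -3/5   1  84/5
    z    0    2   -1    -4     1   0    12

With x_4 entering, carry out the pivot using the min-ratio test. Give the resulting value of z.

Ratio test on column x_4 — row 1: (12/5)/(2/5) = 6; row 2: (84/5)/(19/5) = 84/19. Minimum is 84/19 at row 2 (s2 leaves); pivot element 19/5.
Pivot on row 2; the z-row RHS becomes 12 − (-4)·(84/19) = 564/19.

564/19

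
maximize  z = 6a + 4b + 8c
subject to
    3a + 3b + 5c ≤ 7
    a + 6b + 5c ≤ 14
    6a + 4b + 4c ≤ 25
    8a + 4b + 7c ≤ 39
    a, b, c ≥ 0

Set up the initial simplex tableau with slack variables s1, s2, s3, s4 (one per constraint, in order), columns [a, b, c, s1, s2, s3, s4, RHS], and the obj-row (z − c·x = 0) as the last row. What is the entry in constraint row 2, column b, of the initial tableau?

Constraint 2 has coefficient 6 on b.

6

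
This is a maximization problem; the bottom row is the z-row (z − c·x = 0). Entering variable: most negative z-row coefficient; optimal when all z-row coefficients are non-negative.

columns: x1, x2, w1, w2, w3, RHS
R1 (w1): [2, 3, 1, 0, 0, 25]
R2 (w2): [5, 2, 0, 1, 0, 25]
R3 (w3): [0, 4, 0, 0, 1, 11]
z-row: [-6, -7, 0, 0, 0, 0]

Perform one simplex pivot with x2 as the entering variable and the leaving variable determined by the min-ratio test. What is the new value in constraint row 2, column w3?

Ratio test on column x2 — row 1: 25/3 = 25/3; row 2: 25/2 = 25/2; row 3: 11/4 = 11/4. Minimum is 11/4 at row 3 (w3 leaves); pivot element 4.
Divide row 3 by 4; eliminate column x2 from the other rows.
Row 2 update in column w3: 0 − 2·(1/4) = -1/2.

-1/2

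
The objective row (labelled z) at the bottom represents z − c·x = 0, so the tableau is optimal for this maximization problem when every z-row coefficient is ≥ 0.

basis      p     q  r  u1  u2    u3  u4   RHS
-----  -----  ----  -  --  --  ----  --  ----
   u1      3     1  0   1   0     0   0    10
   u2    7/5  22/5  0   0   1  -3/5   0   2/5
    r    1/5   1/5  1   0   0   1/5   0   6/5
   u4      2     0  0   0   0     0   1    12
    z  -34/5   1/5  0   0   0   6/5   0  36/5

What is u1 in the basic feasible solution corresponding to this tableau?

10

u1 is basic (row 1); its value is the RHS of that row, 10.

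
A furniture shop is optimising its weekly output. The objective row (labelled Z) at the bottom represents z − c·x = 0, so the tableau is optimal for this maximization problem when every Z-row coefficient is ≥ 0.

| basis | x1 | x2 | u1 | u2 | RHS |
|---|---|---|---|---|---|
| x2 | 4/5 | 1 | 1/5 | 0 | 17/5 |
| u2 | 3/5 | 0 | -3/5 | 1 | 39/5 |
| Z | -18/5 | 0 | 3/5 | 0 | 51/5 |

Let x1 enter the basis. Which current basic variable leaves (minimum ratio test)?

Column x1 entries and ratios — x2: (17/5)/(4/5) = 17/4; u2: (39/5)/(3/5) = 13.
Smallest ratio is 17/4 in the row of x2, so x2 leaves.

x2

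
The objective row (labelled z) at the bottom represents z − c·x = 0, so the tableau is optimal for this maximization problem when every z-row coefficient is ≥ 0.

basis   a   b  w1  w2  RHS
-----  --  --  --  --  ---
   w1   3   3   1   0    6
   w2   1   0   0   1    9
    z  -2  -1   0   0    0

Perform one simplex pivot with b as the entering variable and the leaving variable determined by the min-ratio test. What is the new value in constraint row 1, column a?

Ratio test on column b — row 1: 6/3 = 2; row 2: entry 0 ≤ 0. Minimum is 2 at row 1 (w1 leaves); pivot element 3.
Divide row 1 by 3; eliminate column b from the other rows.
In the new row 1, the a entry is the old entry divided by the pivot: 3/3 = 1.

1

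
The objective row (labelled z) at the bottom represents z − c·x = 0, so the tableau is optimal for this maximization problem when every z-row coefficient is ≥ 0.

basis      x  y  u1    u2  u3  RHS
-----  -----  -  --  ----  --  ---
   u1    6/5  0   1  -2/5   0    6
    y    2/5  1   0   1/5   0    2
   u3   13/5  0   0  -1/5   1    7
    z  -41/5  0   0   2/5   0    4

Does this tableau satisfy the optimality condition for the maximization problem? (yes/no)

The z-row has a negative entry -41/5 in column x, so it is not optimal.

no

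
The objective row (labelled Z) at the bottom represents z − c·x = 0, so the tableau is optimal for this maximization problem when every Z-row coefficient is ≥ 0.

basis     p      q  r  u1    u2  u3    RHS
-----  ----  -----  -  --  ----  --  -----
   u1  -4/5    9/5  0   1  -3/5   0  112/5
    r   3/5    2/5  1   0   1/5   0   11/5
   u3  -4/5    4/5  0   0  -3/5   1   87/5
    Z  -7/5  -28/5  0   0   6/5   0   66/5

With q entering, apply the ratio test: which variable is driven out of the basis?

r

Column q entries and ratios — u1: (112/5)/(9/5) = 112/9; r: (11/5)/(2/5) = 11/2; u3: (87/5)/(4/5) = 87/4.
Smallest ratio is 11/2 in the row of r, so r leaves.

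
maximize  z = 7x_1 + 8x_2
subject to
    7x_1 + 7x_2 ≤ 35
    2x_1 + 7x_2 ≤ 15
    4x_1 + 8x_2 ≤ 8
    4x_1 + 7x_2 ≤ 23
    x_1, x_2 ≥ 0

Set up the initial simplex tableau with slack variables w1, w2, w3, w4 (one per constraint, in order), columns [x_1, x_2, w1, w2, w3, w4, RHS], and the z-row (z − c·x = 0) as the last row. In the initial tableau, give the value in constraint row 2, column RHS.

The RHS of constraint 2 is b_2 = 15.

15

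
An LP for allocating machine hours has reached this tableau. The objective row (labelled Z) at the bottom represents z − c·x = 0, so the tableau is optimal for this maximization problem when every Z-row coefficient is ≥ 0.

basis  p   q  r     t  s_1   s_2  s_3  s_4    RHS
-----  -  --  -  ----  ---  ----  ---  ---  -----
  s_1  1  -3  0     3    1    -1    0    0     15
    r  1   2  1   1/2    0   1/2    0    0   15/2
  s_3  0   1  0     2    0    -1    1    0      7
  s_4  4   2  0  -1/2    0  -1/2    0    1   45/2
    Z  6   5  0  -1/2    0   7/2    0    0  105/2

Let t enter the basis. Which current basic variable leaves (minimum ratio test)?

Column t entries and ratios — s_1: 15/3 = 5; r: (15/2)/(1/2) = 15; s_3: 7/2 = 7/2; s_4: -1/2 ≤ 0, skip.
Smallest ratio is 7/2 in the row of s_3, so s_3 leaves.

s_3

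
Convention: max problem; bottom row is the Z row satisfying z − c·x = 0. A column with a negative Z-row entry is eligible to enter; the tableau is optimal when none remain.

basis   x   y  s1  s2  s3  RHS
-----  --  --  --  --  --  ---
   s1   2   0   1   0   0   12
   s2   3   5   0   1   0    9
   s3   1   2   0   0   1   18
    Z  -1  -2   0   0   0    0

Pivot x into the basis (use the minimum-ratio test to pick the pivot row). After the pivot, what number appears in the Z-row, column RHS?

3

Ratio test on column x — row 1: 12/2 = 6; row 2: 9/3 = 3; row 3: 18/1 = 18. Minimum is 3 at row 2 (s2 leaves); pivot element 3.
Divide row 2 by 3; eliminate column x from the other rows.
Z-row update in column RHS: 0 − (-1)·3 = 3.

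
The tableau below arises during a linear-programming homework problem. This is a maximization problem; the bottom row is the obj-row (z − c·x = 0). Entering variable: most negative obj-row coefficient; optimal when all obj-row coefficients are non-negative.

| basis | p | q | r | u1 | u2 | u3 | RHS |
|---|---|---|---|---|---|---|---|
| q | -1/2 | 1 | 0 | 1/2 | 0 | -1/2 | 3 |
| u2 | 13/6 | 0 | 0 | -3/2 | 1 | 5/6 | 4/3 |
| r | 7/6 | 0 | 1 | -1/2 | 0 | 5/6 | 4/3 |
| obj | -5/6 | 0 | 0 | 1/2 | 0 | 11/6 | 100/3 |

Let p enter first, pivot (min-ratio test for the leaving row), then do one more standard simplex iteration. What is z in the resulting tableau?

34

Ratio test on column p — row 1: entry -1/2 ≤ 0; row 2: (4/3)/(13/6) = 8/13; row 3: (4/3)/(7/6) = 8/7. Minimum is 8/13 at row 2 (u2 leaves); pivot element 13/6.
Pivot on row 2; the obj-row RHS becomes 100/3 − (-5/6)·(8/13) = 440/13.
Next entering variable (most negative obj-row entry -1/13): u1.
Ratio test on column u1 — row 1: (43/13)/(2/13) = 43/2; row 2: entry -9/13 ≤ 0; row 3: (8/13)/(4/13) = 2. Minimum is 2 at row 3 (r leaves); pivot element 4/13.
After the second pivot the obj-row RHS is 440/13 − (-1/13)·2 = 34.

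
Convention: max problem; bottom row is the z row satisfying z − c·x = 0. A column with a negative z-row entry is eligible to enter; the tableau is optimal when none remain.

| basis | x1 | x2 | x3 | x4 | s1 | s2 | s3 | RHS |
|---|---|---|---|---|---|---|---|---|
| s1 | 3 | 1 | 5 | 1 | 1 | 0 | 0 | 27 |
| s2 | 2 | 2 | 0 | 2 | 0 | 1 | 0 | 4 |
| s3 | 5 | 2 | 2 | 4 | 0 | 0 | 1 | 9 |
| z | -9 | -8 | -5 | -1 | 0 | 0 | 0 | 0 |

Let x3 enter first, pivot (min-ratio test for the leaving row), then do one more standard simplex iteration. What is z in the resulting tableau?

57/2

Ratio test on column x3 — row 1: 27/5 = 27/5; row 2: entry 0 ≤ 0; row 3: 9/2 = 9/2. Minimum is 9/2 at row 3 (s3 leaves); pivot element 2.
Pivot on row 3; the z-row RHS becomes 0 − (-5)·(9/2) = 45/2.
Next entering variable (most negative z-row entry -3): x2.
Ratio test on column x2 — row 1: entry -4 ≤ 0; row 2: 4/2 = 2; row 3: (9/2)/1 = 9/2. Minimum is 2 at row 2 (s2 leaves); pivot element 2.
After the second pivot the z-row RHS is 45/2 − (-3)·2 = 57/2.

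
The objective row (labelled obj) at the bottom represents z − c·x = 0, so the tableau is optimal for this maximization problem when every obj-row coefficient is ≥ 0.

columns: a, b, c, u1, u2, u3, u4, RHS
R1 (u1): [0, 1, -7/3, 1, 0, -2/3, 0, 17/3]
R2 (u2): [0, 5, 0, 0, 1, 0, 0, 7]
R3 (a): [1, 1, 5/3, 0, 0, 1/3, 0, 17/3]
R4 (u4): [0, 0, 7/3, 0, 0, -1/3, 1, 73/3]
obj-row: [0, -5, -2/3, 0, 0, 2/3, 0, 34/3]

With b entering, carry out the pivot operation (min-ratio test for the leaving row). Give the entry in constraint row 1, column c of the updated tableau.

Ratio test on column b — row 1: (17/3)/1 = 17/3; row 2: 7/5 = 7/5; row 3: (17/3)/1 = 17/3; row 4: entry 0 ≤ 0. Minimum is 7/5 at row 2 (u2 leaves); pivot element 5.
Divide row 2 by 5; eliminate column b from the other rows.
Row 1 update in column c: -7/3 − 1·0 = -7/3.

-7/3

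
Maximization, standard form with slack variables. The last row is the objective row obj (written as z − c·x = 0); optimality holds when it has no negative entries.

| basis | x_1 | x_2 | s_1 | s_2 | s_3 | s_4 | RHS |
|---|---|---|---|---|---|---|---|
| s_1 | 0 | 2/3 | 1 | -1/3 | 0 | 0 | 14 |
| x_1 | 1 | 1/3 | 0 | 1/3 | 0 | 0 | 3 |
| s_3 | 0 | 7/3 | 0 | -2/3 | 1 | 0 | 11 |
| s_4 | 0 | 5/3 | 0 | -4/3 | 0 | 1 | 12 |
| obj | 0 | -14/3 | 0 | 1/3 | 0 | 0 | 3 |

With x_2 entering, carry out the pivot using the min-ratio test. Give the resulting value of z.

25

Ratio test on column x_2 — row 1: 14/(2/3) = 21; row 2: 3/(1/3) = 9; row 3: 11/(7/3) = 33/7; row 4: 12/(5/3) = 36/5. Minimum is 33/7 at row 3 (s_3 leaves); pivot element 7/3.
Pivot on row 3; the obj-row RHS becomes 3 − (-14/3)·(33/7) = 25.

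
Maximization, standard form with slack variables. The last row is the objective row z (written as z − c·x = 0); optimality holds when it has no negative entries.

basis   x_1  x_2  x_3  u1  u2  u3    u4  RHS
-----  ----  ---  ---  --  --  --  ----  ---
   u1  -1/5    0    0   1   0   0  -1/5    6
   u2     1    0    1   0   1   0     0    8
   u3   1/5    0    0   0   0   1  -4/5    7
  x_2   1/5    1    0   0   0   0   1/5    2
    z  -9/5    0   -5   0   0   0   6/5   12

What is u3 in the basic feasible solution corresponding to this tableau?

u3 is basic (row 3); its value is the RHS of that row, 7.

7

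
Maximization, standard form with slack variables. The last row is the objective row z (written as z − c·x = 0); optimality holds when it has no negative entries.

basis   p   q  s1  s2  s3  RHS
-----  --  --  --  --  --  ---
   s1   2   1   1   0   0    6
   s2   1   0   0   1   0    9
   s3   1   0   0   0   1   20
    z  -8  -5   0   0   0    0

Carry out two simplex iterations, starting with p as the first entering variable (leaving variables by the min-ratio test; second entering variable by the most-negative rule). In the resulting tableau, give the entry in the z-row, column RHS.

30

Ratio test on column p — row 1: 6/2 = 3; row 2: 9/1 = 9; row 3: 20/1 = 20. Minimum is 3 at row 1 (s1 leaves); pivot element 2.
Divide row 1 by 2; eliminate column p from the other rows.
Second iteration: most negative z-row entry is -1 in column q, so q enters.
Ratio test on column q — row 1: 3/(1/2) = 6; row 2: entry -1/2 ≤ 0; row 3: entry -1/2 ≤ 0. Minimum is 6 at row 1 (p leaves); pivot element 1/2.
Divide row 1 by 1/2; eliminate column q from the other rows.
After both pivots, the entry at the z-row, column RHS is 30.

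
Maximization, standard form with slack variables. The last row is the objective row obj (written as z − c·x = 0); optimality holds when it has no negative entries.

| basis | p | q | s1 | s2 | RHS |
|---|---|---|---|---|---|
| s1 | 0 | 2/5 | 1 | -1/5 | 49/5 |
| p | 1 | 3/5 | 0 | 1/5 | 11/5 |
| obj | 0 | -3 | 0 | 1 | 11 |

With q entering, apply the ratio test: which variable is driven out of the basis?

Column q entries and ratios — s1: (49/5)/(2/5) = 49/2; p: (11/5)/(3/5) = 11/3.
Smallest ratio is 11/3 in the row of p, so p leaves.

p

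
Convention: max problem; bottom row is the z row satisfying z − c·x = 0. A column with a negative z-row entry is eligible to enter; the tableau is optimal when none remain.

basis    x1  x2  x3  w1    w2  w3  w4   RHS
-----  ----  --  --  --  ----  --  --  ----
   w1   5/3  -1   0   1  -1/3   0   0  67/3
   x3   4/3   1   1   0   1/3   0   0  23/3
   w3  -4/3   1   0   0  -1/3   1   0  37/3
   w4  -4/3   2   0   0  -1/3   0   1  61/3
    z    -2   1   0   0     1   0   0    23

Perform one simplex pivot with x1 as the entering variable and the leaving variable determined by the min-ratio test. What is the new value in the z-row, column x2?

Ratio test on column x1 — row 1: (67/3)/(5/3) = 67/5; row 2: (23/3)/(4/3) = 23/4; row 3: entry -4/3 ≤ 0; row 4: entry -4/3 ≤ 0. Minimum is 23/4 at row 2 (x3 leaves); pivot element 4/3.
Divide row 2 by 4/3; eliminate column x1 from the other rows.
z-row update in column x2: 1 − (-2)·(3/4) = 5/2.

5/2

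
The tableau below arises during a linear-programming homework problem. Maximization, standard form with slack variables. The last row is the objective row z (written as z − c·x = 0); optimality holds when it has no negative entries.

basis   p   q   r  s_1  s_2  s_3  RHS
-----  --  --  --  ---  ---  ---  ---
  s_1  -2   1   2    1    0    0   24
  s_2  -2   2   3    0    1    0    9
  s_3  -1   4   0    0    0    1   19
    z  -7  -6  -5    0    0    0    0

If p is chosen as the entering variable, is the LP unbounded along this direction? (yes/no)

yes

Every constraint-row entry in column p is ≤ 0, so increasing p is unbounded.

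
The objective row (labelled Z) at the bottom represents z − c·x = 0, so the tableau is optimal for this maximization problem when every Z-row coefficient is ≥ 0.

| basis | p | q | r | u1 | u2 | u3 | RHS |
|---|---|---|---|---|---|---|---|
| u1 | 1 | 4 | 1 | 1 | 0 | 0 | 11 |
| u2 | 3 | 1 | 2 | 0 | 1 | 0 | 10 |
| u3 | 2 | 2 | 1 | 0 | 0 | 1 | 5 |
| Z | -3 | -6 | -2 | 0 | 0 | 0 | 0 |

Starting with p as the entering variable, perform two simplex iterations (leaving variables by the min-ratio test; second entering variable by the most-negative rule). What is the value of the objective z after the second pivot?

Ratio test on column p — row 1: 11/1 = 11; row 2: 10/3 = 10/3; row 3: 5/2 = 5/2. Minimum is 5/2 at row 3 (u3 leaves); pivot element 2.
Pivot on row 3; the Z-row RHS becomes 0 − (-3)·(5/2) = 15/2.
Next entering variable (most negative Z-row entry -3): q.
Ratio test on column q — row 1: (17/2)/3 = 17/6; row 2: entry -2 ≤ 0; row 3: (5/2)/1 = 5/2. Minimum is 5/2 at row 3 (p leaves); pivot element 1.
After the second pivot the Z-row RHS is 15/2 − (-3)·(5/2) = 15.

15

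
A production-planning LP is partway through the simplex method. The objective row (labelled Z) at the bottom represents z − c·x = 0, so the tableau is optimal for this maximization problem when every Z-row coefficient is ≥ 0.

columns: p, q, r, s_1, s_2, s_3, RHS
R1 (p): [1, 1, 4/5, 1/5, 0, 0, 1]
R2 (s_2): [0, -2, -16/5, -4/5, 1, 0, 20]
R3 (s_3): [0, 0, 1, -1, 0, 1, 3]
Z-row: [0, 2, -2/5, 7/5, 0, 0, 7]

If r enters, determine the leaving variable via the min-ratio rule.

p

Column r entries and ratios — p: 1/(4/5) = 5/4; s_2: -16/5 ≤ 0, skip; s_3: 3/1 = 3.
Smallest ratio is 5/4 in the row of p, so p leaves.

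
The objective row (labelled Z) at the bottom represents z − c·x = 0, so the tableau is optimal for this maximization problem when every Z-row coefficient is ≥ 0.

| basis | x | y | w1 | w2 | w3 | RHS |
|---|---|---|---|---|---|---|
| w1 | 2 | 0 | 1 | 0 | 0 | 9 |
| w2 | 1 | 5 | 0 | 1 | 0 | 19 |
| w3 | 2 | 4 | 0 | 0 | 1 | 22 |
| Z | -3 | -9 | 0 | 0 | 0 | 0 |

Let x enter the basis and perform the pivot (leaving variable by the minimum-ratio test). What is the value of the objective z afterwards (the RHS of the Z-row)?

27/2

Ratio test on column x — row 1: 9/2 = 9/2; row 2: 19/1 = 19; row 3: 22/2 = 11. Minimum is 9/2 at row 1 (w1 leaves); pivot element 2.
Pivot on row 1; the Z-row RHS becomes 0 − (-3)·(9/2) = 27/2.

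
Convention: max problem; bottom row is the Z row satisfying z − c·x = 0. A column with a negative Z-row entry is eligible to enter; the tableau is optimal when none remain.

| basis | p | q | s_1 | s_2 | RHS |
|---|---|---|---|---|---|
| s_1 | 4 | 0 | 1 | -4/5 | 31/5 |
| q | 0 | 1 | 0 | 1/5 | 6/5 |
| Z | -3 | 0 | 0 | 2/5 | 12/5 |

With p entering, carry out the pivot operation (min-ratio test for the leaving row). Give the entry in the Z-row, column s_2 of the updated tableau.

-1/5

Ratio test on column p — row 1: (31/5)/4 = 31/20; row 2: entry 0 ≤ 0. Minimum is 31/20 at row 1 (s_1 leaves); pivot element 4.
Divide row 1 by 4; eliminate column p from the other rows.
Z-row update in column s_2: 2/5 − (-3)·(-1/5) = -1/5.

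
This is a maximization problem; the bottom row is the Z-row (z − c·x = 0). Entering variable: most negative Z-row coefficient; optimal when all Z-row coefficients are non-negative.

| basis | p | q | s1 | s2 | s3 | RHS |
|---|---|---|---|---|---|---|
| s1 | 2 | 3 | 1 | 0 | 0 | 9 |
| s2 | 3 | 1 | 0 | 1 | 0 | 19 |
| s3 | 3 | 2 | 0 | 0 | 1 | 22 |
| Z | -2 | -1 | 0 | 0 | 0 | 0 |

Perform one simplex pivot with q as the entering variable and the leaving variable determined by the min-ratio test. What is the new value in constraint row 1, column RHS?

3

Ratio test on column q — row 1: 9/3 = 3; row 2: 19/1 = 19; row 3: 22/2 = 11. Minimum is 3 at row 1 (s1 leaves); pivot element 3.
Divide row 1 by 3; eliminate column q from the other rows.
In the new row 1, the RHS entry is the old entry divided by the pivot: 9/3 = 3.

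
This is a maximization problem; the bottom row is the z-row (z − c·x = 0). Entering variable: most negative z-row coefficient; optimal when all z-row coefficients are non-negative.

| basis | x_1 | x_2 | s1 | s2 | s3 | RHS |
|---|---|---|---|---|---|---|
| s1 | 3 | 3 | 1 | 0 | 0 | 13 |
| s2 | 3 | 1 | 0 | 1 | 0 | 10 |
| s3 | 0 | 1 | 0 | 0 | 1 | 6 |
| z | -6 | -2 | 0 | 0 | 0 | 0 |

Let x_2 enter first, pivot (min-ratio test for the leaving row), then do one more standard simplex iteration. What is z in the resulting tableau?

20

Ratio test on column x_2 — row 1: 13/3 = 13/3; row 2: 10/1 = 10; row 3: 6/1 = 6. Minimum is 13/3 at row 1 (s1 leaves); pivot element 3.
Pivot on row 1; the z-row RHS becomes 0 − (-2)·(13/3) = 26/3.
Next entering variable (most negative z-row entry -4): x_1.
Ratio test on column x_1 — row 1: (13/3)/1 = 13/3; row 2: (17/3)/2 = 17/6; row 3: entry -1 ≤ 0. Minimum is 17/6 at row 2 (s2 leaves); pivot element 2.
After the second pivot the z-row RHS is 26/3 − (-4)·(17/6) = 20.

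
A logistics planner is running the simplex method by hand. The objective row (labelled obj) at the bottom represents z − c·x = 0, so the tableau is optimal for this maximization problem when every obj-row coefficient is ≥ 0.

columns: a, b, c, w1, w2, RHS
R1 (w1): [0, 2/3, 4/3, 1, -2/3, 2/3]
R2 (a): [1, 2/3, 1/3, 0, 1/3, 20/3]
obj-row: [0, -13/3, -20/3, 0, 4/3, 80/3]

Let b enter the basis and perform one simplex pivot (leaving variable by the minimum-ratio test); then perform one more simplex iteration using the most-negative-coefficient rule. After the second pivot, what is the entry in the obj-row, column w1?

7/2

Ratio test on column b — row 1: (2/3)/(2/3) = 1; row 2: (20/3)/(2/3) = 10. Minimum is 1 at row 1 (w1 leaves); pivot element 2/3.
Divide row 1 by 2/3; eliminate column b from the other rows.
Second iteration: most negative obj-row entry is -3 in column w2, so w2 enters.
Ratio test on column w2 — row 1: entry -1 ≤ 0; row 2: 6/1 = 6. Minimum is 6 at row 2 (a leaves); pivot element 1.
Divide row 2 by 1; eliminate column w2 from the other rows.
After both pivots, the entry at the obj-row, column w1 is 7/2.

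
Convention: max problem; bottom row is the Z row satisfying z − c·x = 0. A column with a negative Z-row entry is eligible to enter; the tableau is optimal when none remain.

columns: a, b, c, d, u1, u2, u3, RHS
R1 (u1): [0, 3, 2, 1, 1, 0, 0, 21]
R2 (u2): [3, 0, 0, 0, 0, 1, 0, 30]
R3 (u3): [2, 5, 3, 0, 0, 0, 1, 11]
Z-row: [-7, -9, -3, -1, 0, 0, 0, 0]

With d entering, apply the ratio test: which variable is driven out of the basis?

u1

Column d entries and ratios — u1: 21/1 = 21; u2: 0 ≤ 0, skip; u3: 0 ≤ 0, skip.
Smallest ratio is 21 in the row of u1, so u1 leaves.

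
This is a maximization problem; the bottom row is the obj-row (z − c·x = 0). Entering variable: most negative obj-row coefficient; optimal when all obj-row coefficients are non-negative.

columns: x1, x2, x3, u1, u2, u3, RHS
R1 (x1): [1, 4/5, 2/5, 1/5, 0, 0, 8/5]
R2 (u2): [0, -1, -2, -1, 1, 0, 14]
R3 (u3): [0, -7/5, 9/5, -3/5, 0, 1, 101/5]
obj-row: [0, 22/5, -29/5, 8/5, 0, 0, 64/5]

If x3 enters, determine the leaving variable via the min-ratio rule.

Column x3 entries and ratios — x1: (8/5)/(2/5) = 4; u2: -2 ≤ 0, skip; u3: (101/5)/(9/5) = 101/9.
Smallest ratio is 4 in the row of x1, so x1 leaves.

x1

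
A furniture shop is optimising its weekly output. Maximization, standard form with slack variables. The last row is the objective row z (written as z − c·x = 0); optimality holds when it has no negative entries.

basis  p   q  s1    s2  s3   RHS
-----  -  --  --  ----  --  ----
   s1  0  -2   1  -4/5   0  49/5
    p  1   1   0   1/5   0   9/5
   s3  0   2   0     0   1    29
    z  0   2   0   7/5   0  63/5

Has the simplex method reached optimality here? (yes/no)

Every z-row coefficient is ≥ 0, so the tableau is optimal.

yes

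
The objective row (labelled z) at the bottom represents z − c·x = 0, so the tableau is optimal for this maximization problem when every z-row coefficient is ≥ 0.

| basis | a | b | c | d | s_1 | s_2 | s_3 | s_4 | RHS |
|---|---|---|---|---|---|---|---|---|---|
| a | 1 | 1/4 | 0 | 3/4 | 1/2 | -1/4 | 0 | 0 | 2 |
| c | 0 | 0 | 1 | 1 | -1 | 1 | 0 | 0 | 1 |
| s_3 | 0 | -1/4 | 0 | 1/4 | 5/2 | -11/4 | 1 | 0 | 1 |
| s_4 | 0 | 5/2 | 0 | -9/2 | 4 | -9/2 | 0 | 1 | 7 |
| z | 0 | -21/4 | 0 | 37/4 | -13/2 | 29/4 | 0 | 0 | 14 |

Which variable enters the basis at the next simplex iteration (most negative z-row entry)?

Negative z-row entries: b: -21/4, s_1: -13/2.
The most negative is -13/2 in column s_1, so s_1 enters.

s_1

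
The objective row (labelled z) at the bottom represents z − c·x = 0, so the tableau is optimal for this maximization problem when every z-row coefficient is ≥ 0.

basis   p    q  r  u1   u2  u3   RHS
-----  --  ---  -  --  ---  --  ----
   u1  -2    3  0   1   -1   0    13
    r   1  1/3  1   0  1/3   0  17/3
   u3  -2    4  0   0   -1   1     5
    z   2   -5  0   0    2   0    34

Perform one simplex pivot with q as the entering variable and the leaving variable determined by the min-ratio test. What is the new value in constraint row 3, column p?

-1/2

Ratio test on column q — row 1: 13/3 = 13/3; row 2: (17/3)/(1/3) = 17; row 3: 5/4 = 5/4. Minimum is 5/4 at row 3 (u3 leaves); pivot element 4.
Divide row 3 by 4; eliminate column q from the other rows.
In the new row 3, the p entry is the old entry divided by the pivot: (-2)/4 = -1/2.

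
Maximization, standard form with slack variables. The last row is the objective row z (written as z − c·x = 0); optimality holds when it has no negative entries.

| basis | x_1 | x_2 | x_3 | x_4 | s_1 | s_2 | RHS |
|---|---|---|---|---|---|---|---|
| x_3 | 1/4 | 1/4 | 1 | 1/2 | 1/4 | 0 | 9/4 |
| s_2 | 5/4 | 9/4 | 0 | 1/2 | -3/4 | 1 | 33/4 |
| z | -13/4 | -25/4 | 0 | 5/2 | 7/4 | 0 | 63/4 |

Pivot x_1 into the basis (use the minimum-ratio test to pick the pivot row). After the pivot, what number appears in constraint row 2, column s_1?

-3/5

Ratio test on column x_1 — row 1: (9/4)/(1/4) = 9; row 2: (33/4)/(5/4) = 33/5. Minimum is 33/5 at row 2 (s_2 leaves); pivot element 5/4.
Divide row 2 by 5/4; eliminate column x_1 from the other rows.
In the new row 2, the s_1 entry is the old entry divided by the pivot: (-3/4)/(5/4) = -3/5.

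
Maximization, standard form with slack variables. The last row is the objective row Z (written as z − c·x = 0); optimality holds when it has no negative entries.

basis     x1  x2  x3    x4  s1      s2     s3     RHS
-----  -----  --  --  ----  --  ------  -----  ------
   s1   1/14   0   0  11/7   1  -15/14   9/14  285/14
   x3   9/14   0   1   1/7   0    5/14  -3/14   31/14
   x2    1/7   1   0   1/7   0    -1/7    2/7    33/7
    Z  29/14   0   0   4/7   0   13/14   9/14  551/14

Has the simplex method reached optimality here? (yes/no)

yes

Every Z-row coefficient is ≥ 0, so the tableau is optimal.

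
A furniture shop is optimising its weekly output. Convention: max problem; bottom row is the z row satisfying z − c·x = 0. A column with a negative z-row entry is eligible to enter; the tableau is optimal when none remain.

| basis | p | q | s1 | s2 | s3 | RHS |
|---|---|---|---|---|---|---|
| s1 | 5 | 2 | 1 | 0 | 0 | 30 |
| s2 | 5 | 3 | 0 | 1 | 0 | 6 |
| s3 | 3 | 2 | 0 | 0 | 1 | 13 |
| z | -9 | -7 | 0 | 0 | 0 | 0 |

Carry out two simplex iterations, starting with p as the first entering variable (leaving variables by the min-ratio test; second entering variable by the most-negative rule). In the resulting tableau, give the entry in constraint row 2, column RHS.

2

Ratio test on column p — row 1: 30/5 = 6; row 2: 6/5 = 6/5; row 3: 13/3 = 13/3. Minimum is 6/5 at row 2 (s2 leaves); pivot element 5.
Divide row 2 by 5; eliminate column p from the other rows.
Second iteration: most negative z-row entry is -8/5 in column q, so q enters.
Ratio test on column q — row 1: entry -1 ≤ 0; row 2: (6/5)/(3/5) = 2; row 3: (47/5)/(1/5) = 47. Minimum is 2 at row 2 (p leaves); pivot element 3/5.
Divide row 2 by 3/5; eliminate column q from the other rows.
After both pivots, the entry at constraint row 2, column RHS is 2.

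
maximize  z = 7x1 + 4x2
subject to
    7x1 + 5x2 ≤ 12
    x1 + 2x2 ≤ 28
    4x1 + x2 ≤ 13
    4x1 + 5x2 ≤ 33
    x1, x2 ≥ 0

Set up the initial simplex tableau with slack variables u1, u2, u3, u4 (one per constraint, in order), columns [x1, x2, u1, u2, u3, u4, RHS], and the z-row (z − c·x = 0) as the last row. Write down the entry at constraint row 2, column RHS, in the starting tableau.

The RHS of constraint 2 is b_2 = 28.

28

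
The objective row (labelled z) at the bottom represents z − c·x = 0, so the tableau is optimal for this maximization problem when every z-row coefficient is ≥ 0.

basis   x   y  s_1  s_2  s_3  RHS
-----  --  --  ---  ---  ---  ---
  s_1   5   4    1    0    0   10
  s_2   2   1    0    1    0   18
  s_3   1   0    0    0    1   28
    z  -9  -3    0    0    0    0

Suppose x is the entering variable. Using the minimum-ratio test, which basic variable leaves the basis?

s_1

Column x entries and ratios — s_1: 10/5 = 2; s_2: 18/2 = 9; s_3: 28/1 = 28.
Smallest ratio is 2 in the row of s_1, so s_1 leaves.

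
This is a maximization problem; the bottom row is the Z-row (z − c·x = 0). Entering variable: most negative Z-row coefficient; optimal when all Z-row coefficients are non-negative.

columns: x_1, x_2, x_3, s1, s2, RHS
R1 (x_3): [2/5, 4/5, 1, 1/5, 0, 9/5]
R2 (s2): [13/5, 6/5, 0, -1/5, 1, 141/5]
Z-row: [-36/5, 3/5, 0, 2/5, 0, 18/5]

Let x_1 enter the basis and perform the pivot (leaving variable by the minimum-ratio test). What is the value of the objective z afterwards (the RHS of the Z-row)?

36

Ratio test on column x_1 — row 1: (9/5)/(2/5) = 9/2; row 2: (141/5)/(13/5) = 141/13. Minimum is 9/2 at row 1 (x_3 leaves); pivot element 2/5.
Pivot on row 1; the Z-row RHS becomes 18/5 − (-36/5)·(9/2) = 36.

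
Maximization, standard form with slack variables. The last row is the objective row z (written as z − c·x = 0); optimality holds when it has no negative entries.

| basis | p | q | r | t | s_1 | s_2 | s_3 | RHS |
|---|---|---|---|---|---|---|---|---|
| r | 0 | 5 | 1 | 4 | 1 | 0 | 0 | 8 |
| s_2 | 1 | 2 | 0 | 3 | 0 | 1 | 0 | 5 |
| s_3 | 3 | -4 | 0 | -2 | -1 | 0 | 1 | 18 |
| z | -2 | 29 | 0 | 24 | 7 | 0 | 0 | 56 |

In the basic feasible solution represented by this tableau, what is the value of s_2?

5

s_2 is basic (row 2); its value is the RHS of that row, 5.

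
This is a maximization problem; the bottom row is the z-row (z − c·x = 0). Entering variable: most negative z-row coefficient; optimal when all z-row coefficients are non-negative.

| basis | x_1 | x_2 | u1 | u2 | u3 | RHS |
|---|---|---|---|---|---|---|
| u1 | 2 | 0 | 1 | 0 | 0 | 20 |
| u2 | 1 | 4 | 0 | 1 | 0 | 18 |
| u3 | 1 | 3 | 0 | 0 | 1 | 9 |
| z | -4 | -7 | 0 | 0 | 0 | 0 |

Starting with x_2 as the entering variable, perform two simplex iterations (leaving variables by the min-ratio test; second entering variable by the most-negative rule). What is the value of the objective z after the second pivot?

36

Ratio test on column x_2 — row 1: entry 0 ≤ 0; row 2: 18/4 = 9/2; row 3: 9/3 = 3. Minimum is 3 at row 3 (u3 leaves); pivot element 3.
Pivot on row 3; the z-row RHS becomes 0 − (-7)·3 = 21.
Next entering variable (most negative z-row entry -5/3): x_1.
Ratio test on column x_1 — row 1: 20/2 = 10; row 2: entry -1/3 ≤ 0; row 3: 3/(1/3) = 9. Minimum is 9 at row 3 (x_2 leaves); pivot element 1/3.
After the second pivot the z-row RHS is 21 − (-5/3)·9 = 36.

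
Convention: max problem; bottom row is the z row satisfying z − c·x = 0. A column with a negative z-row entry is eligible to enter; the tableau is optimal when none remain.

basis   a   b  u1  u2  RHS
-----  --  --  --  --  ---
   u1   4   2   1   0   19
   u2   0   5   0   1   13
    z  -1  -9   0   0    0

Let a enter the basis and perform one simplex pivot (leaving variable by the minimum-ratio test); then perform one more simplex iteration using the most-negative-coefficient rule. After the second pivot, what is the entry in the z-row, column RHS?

Ratio test on column a — row 1: 19/4 = 19/4; row 2: entry 0 ≤ 0. Minimum is 19/4 at row 1 (u1 leaves); pivot element 4.
Divide row 1 by 4; eliminate column a from the other rows.
Second iteration: most negative z-row entry is -17/2 in column b, so b enters.
Ratio test on column b — row 1: (19/4)/(1/2) = 19/2; row 2: 13/5 = 13/5. Minimum is 13/5 at row 2 (u2 leaves); pivot element 5.
Divide row 2 by 5; eliminate column b from the other rows.
After both pivots, the entry at the z-row, column RHS is 537/20.

537/20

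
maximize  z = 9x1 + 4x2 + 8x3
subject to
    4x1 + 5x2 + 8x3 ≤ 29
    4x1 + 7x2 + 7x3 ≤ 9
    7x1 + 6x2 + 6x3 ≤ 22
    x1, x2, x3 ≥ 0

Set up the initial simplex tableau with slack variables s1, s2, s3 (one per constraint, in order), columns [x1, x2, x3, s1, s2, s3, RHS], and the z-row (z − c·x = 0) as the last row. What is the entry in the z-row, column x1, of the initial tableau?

The z-row carries the negated objective coefficients: the x1 entry is -9.

-9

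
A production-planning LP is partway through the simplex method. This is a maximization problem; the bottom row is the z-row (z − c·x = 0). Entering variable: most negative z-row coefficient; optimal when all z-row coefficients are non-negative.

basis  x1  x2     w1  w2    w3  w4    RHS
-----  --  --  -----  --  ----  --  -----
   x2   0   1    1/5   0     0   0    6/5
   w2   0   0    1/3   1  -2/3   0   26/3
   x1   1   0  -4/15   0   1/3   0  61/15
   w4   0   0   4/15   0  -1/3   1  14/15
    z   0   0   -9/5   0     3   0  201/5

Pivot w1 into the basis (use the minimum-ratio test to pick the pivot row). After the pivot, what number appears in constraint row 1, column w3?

1/4

Ratio test on column w1 — row 1: (6/5)/(1/5) = 6; row 2: (26/3)/(1/3) = 26; row 3: entry -4/15 ≤ 0; row 4: (14/15)/(4/15) = 7/2. Minimum is 7/2 at row 4 (w4 leaves); pivot element 4/15.
Divide row 4 by 4/15; eliminate column w1 from the other rows.
Row 1 update in column w3: 0 − (1/5)·(-5/4) = 1/4.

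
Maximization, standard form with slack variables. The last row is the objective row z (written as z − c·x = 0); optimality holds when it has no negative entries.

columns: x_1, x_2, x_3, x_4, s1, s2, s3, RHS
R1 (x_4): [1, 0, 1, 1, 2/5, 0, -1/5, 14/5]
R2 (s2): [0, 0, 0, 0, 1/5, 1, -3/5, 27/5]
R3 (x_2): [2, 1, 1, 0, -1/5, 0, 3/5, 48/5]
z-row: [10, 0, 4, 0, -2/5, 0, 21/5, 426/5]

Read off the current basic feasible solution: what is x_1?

0

x_1 is not in the basis, so in the current basic feasible solution x_1 = 0.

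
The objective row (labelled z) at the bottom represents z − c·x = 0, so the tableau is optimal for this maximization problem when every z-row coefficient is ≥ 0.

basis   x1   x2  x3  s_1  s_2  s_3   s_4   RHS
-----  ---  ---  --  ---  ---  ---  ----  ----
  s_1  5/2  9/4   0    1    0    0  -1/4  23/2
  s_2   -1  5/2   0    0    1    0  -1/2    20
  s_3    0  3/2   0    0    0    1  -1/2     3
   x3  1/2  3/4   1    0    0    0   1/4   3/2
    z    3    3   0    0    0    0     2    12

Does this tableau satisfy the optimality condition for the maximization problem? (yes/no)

yes

Every z-row coefficient is ≥ 0, so the tableau is optimal.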